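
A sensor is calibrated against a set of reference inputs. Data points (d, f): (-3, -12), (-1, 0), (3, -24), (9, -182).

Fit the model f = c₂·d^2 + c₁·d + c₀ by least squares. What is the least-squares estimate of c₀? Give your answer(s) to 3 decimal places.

c₀ = 0.163

Sums needed: Σd^2·d^2 = 6724, Σd^2·d = 728, Σd^2 = 100, Σd·d = 100, Σd = 8, Σ1 = 4.
Right-hand side: Σd^2·f = -15066, Σd·f = -1674, Σf = -218.
So XᵀX·[c₂, c₁, c₀]ᵀ = Xᵀf: [[6724, 728, 100]; [728, 100, 8]; [100, 8, 4]]·[c₂, c₁, c₀]ᵀ = [-15066, -1674, -218]ᵀ.
Inverting the 3×3 Gram matrix, [c₂, c₁, c₀]ᵀ = [-535/264, -2, 43/264]ᵀ.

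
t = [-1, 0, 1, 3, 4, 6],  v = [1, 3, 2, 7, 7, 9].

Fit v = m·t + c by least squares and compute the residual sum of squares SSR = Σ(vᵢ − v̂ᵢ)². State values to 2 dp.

SSR = 4.18

Entries of MᵀM: Σt·t = 63, Σt = 13, Σ1 = 6.
Right-hand side: Σt·v = 104, Σv = 29.
So MᵀM·[m, c]ᵀ = Mᵀv: [[63, 13]; [13, 6]]·[m, c]ᵀ = [104, 29]ᵀ.
Eliminating c: 6·(row 1) − 13·(row 2) gives 209·m = 6·104 − 13·29 = 247, so m = 13/11.
Then c = (29 − 13·(13/11))/6 = 25/11.
Residuals: -1/11, 8/11, -16/11, 13/11, 0, -4/11; SSR = 46/11.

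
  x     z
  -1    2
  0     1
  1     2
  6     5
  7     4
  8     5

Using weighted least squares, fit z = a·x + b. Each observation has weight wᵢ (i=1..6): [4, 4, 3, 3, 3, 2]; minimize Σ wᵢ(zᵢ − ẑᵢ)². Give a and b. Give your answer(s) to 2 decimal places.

Compute the Gram sums: Σwᵢ·x·x = 390, Σwᵢ·x = 54, Σwᵢ·1 = 19.
Moment sums: Σwᵢ·x·z = 252, Σwᵢ·z = 55.
So AᵀWA·[a, b]ᵀ = AᵀWz: [[390, 54]; [54, 19]]·[a, b]ᵀ = [252, 55]ᵀ.
det = 390·19 − 54² = 4494.
a = (252·19 − 54·55)/4494 = 303/749; b = (390·55 − 54·252)/4494 = 1307/749.

a = 0.40, b = 1.74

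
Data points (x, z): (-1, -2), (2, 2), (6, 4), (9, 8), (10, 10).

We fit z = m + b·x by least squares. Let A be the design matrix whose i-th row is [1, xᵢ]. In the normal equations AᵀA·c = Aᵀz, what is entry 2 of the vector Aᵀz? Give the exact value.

Entry 2 ↔ basis x, so (Aᵀz)_{2} = Σᵢ (x)·zᵢ = (-1)·(-2) + (2)·(2) + (6)·(4) + (9)·(8) + (10)·(10) = 202.

202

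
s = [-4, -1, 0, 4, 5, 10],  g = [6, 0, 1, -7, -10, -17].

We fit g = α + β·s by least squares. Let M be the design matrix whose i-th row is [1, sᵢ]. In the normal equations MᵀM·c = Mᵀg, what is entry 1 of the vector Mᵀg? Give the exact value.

-27

Entry 1 ↔ basis 1, so (Mᵀg)_{1} = Σᵢ gᵢ = (1)·(6) + (1)·(0) + (1)·(1) + (1)·(-7) + (1)·(-10) + (1)·(-17) = -27.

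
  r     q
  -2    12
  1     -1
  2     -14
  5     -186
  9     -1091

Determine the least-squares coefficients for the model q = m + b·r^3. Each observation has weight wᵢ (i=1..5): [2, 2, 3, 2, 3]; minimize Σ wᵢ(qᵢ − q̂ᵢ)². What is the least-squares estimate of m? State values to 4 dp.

m = -0.3874

Entries of XᵀWX: Σwᵢ·1 = 12, Σwᵢ·r^3 = 2447, Σwᵢ·r^3·r^3 = 1625895.
Moment sums: Σwᵢ·q = -3665, Σwᵢ·r^3·q = -2433047.
So XᵀWX·[m, b]ᵀ = XᵀWq: [[12, 2447]; [2447, 1625895]]·[m, b]ᵀ = [-3665, -2433047]ᵀ.
det = 12·1625895 − 2447² = 13522931.
m = ((-3665)·1625895 − 2447·(-2433047))/13522931 = -5239166/13522931; b = (12·(-2433047) − 2447·(-3665))/13522931 = -20228309/13522931.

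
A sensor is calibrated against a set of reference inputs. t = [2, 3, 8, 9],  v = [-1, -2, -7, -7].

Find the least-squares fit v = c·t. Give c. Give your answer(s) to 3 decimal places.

c = -0.804

From the data, Σt·t = 158.
Moment sums: Σt·v = -127.
So XᵀX·[c]ᵀ = Xᵀv: [[158]]·[c]ᵀ = [-127]ᵀ.
c = (-127)/158 = -0.803797.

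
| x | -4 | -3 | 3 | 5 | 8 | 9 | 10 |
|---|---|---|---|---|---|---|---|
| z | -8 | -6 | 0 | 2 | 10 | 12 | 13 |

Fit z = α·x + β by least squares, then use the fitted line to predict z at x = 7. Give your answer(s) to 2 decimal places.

Entries of MᵀM: Σx·x = 304, Σx = 28, Σ1 = 7.
Right-hand side: Σx·z = 378, Σz = 23.
Normal equations: [[304, 28]; [28, 7]]·[α, β]ᵀ = [378, 23]ᵀ.
det = 304·7 − 28² = 1344.
α = (378·7 − 28·23)/1344 = 143/96; β = (304·23 − 28·378)/1344 = -449/168.
At x = 7: ẑ = (143/96)·(7) + (-449/168)·(1) = 1737/224.

ẑ = 7.75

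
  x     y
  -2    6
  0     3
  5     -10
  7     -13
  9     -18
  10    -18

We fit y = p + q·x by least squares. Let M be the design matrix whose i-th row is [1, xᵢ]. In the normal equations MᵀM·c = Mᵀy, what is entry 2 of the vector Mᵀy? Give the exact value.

Entry 2 ↔ basis x, so (Mᵀy)_{2} = Σᵢ (x)·yᵢ = (-2)·(6) + (0)·(3) + (5)·(-10) + (7)·(-13) + (9)·(-18) + (10)·(-18) = -495.

-495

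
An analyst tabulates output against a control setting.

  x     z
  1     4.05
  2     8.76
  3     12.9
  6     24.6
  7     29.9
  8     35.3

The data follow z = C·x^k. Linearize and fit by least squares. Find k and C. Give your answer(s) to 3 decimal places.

Let Y = ln z. Fitting Y = k·ln x + ln C by least squares:
Σln x = 7.6089, Σ(ln x)² = 13.0084, Σln z = 16.2906, Σln x·ln z = 24.0750.
Normal system: [[13.0084, 7.6089]; [7.6089, 6]]·[k, ln C]ᵀ = [24.0750, 16.2906]ᵀ.
Slope k = (n·Σln x·ln z − Σln x·Σln z)/(n·Σ(ln x)² − (Σln x)²) = (6·24.0750 − 7.6089·16.2906)/20.1558 = 1.01692; ln C = (Σln z − k·Σln x)/n = 1.42550, so C = exp(1.42550) = 4.15992.

k = 1.017, C = 4.160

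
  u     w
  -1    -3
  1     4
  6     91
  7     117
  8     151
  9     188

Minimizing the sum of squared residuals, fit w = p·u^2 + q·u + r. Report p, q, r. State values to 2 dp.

p = 1.94, q = 3.57, r = -1.39

Compute the Gram sums: Σu^2·u^2 = 14356, Σu^2·u = 1800, Σu^2 = 232, Σu·u = 232, Σu = 30, Σ1 = 6.
Moment sums: Σu^2·w = 33902, Σu·w = 4272, Σw = 548.
XᵀX·[p, q, r]ᵀ = Xᵀw becomes [[14356, 1800, 232]; [1800, 232, 30]; [232, 30, 6]]·[p, q, r]ᵀ = [33902, 4272, 548]ᵀ.
Solving the 3×3 system (Gaussian elimination) gives p = 46469/23998, q = 42834/11999, r = -16662/11999.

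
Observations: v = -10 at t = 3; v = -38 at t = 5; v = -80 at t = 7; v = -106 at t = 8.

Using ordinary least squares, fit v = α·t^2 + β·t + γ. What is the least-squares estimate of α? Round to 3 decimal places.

From the data, Σt^2·t^2 = 7203, Σt^2·t = 1007, Σt^2 = 147, Σt·t = 147, Σt = 23, Σ1 = 4.
For Xᵀv: Σt^2·v = -11744, Σt·v = -1628, Σv = -234.
XᵀX·[α, β, γ]ᵀ = Xᵀv becomes [[7203, 1007, 147]; [1007, 147, 23]; [147, 23, 4]]·[α, β, γ]ᵀ = [-11744, -1628, -234]ᵀ.
Solving the 3×3 system (Gaussian elimination) gives α = -687/398, β = -89/398, γ = 1238/199.

α = -1.726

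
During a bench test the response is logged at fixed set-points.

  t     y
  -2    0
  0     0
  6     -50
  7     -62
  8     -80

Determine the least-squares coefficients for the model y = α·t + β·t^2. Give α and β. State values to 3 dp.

α = -2.225, β = -0.972

Sums needed: Σt·t = 153, Σt·t^2 = 1063, Σt^2·t^2 = 7809.
Moment sums: Σt·y = -1374, Σt^2·y = -9958.
XᵀX·[α, β]ᵀ = Xᵀy becomes [[153, 1063]; [1063, 7809]]·[α, β]ᵀ = [-1374, -9958]ᵀ.
Eliminating β: 7809·(row 1) − 1063·(row 2) gives 64808·α = 7809·(-1374) − 1063·(-9958) = -144212, so α = -36053/16202.
Then β = ((-9958) − 1063·(-36053/16202))/7809 = -15753/16202.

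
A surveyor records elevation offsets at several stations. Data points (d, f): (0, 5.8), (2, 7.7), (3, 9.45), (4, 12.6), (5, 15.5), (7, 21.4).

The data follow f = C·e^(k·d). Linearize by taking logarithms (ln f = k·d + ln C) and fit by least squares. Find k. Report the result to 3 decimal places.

k = 0.195

Linearized form: ln f = k·d + ln C. From the 6 transformed points,
Σd = 21.0000, Σ(d)² = 103.0000, Σln f = 14.3830, Σd·ln f = 56.1032.
Normal system: [[103.0000, 21.0000]; [21.0000, 6]]·[k, ln C]ᵀ = [56.1032, 14.3830]ᵀ.
Δ = 103.0000·6 − (21.0000)² = 177.0000; k = (56.1032·6 − 21.0000·14.3830)/177.0000 = 0.19534, ln C = (103.0000·14.3830 − 21.0000·56.1032)/177.0000 = 1.71347.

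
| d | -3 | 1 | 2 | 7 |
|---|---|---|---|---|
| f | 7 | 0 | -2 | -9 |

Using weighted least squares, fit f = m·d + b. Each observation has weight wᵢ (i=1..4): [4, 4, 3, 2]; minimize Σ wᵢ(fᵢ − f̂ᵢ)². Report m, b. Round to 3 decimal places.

m = -1.625, b = 1.807

Setting ∂/∂m … = 0 gives: 150·m + 12·b = -222;  12·m + 13·b = 4.
(Σwᵢ·d·d = 150, Σwᵢ·d = 12, Σwᵢ·1 = 13, Σwᵢ·d·f = -222, Σwᵢ·f = 4.)
Δ = 150·13 − 12² = 1806.
m = ((-222)·13 − 12·4)/1806 = -489/301; b = (150·4 − 12·(-222))/1806 = 544/301.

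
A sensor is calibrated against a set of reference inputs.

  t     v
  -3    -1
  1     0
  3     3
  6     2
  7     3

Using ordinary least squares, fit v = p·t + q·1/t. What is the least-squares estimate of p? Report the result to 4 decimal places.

p = 0.4359

AᵀA·[p, q]ᵀ = Aᵀv reads: 104·p + 5·q = 45;  5·p + (249/196)·q = 44/21.
det = 104·(249/196) − 5² = 5249/49.
p = (45·(249/196) − 5·(44/21))/(5249/49) = 27455/62988; q = (104·(44/21) − 5·45)/(5249/49) = -1043/15747.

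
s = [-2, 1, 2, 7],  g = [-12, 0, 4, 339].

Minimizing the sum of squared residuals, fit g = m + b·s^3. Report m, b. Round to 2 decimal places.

Normal-equation sums: Σ1 = 4, Σs^3 = 344, Σs^3·s^3 = 117778.
Moment sums: Σg = 331, Σs^3·g = 116405.
So XᵀX·[m, b]ᵀ = Xᵀg: [[4, 344]; [344, 117778]]·[m, b]ᵀ = [331, 116405]ᵀ.
Δ = 4·117778 − 344² = 352776.
m = (331·117778 − 344·116405)/352776 = -176467/58796; b = (4·116405 − 344·331)/352776 = 29313/29398.

m = -3.00, b = 1.00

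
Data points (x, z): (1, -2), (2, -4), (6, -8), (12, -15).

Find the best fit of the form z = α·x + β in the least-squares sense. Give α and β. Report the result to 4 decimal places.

Forming AᵀA = [[185, 21]; [21, 4]] and Aᵀz = [-238, -29]ᵀ gives AᵀA·[α, β]ᵀ = Aᵀz.
Eliminating β: 4·(row 1) − 21·(row 2) gives 299·α = 4·(-238) − 21·(-29) = -343, so α = -343/299.
Then β = ((-29) − 21·(-343/299))/4 = -367/299.

α = -1.1472, β = -1.2274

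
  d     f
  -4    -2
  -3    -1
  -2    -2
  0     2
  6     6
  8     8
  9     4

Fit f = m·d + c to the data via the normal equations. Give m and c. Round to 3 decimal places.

m = 0.665, c = 0.813

Setting ∂/∂m … = 0 gives: 210·m + 14·c = 151;  14·m + 7·c = 15.
(Σd·d = 210, Σd = 14, Σ1 = 7, Σd·f = 151, Σf = 15.)
Δ = 210·7 − 14² = 1274.
m = (151·7 − 14·15)/1274 = 121/182; c = (210·15 − 14·151)/1274 = 74/91.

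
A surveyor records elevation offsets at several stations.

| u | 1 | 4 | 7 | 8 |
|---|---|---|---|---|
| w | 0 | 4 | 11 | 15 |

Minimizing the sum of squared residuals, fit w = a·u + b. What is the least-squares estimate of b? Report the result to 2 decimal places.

AᵀA·[a, b]ᵀ = Aᵀw reads: 130·a + 20·b = 213;  20·a + 4·b = 30.
(Σu·u = 130, Σu = 20, Σ1 = 4, Σu·w = 213, Σw = 30.)
Determinant 130·4 − 20² = 120.
a = (213·4 − 20·30)/120 = 21/10; b = (130·30 − 20·213)/120 = -3.

b = -3.00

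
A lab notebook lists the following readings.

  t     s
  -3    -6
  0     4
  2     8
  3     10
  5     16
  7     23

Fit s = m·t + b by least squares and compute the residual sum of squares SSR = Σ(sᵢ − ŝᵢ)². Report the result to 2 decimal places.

SSR = 4.03

With design matrix M, MᵀM = [[96, 14]; [14, 6]] and Mᵀs = [305, 55]ᵀ.
Δ = 96·6 − 14² = 380.
m = (305·6 − 14·55)/380 = 53/19; b = (96·55 − 14·305)/380 = 101/38.
Residuals: -11/38, 51/38, -9/38, -39/38, -23/38, 31/38; SSR = 153/38.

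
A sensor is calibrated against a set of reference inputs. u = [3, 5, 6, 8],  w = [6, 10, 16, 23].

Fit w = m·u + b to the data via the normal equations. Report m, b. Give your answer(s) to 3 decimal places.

Entries of XᵀX: Σu·u = 134, Σu = 22, Σ1 = 4.
Right-hand side: Σu·w = 348, Σw = 55.
XᵀX·[m, b]ᵀ = Xᵀw becomes [[134, 22]; [22, 4]]·[m, b]ᵀ = [348, 55]ᵀ.
Determinant 134·4 − 22² = 52.
m = (348·4 − 22·55)/52 = 7/2; b = (134·55 − 22·348)/52 = -11/2.

m = 3.500, b = -5.500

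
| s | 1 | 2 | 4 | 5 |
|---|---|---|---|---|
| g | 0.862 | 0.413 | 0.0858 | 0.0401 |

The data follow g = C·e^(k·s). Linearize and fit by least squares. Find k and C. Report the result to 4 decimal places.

Linearized form: ln g = k·s + ln C. From the 4 transformed points,
XᵀX = [[46.0000, 12.0000]; [12.0000, 4]], rhs = [-27.8220, -6.7049]ᵀ  (here Σs = 12.0000, Σ(s)² = 46.0000, Σln g = -6.7049, Σs·ln g = -27.8220).
Δ = 46.0000·4 − (12.0000)² = 40.0000; k = (-27.8220·4 − 12.0000·-6.7049)/40.0000 = -0.77072, ln C = (46.0000·-6.7049 − 12.0000·-27.8220)/40.0000 = 0.63593, so C = exp(0.63593) = 1.88877.

k = -0.7707, C = 1.8888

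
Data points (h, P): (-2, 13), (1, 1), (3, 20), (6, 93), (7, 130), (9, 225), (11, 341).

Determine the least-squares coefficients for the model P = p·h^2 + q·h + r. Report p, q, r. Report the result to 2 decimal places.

p = 3.02, q = -2.03, r = -1.95

With design matrix A, AᵀA = [[24997, 2639, 301]; [2639, 301, 35]; [301, 35, 7]] and AᵀP = [69437, 7279, 823]ᵀ.
Solving the 3×3 system (Gaussian elimination) gives p = 199/66, q = -401/198, r = -1354/693.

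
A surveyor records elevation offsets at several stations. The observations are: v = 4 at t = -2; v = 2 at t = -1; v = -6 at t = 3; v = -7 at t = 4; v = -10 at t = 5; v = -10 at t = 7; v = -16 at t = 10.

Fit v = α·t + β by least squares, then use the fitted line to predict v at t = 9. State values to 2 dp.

The normal system XᵀX·[α, β]ᵀ = Xᵀv is [[204, 26]; [26, 7]]·[α, β]ᵀ = [-336, -43]ᵀ.
Eliminating β: 7·(row 1) − 26·(row 2) gives 752·α = 7·(-336) − 26·(-43) = -1234, so α = -617/376.
Then β = ((-43) − 26·(-617/376))/7 = -9/188.
At t = 9: v̂ = (-617/376)·(9) + (-9/188)·(1) = -5571/376.

v̂ = -14.82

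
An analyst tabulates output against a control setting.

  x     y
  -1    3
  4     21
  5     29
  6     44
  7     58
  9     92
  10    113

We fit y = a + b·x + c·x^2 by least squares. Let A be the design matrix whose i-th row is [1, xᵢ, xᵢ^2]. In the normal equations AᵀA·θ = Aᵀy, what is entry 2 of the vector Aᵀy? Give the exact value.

2854

Entry 2 ↔ basis x, so (Aᵀy)_{2} = Σᵢ (x)·yᵢ = (-1)·(3) + (4)·(21) + (5)·(29) + (6)·(44) + (7)·(58) + (9)·(92) + (10)·(113) = 2854.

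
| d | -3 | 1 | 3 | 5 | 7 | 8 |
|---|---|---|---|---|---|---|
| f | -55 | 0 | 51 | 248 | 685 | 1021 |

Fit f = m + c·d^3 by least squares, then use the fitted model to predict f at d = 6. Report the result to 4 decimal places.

f̂ = 429.9505

Sums needed: Σ1 = 6, Σd^3 = 981, Σd^3·d^3 = 396877.
For Mᵀf: Σf = 1950, Σd^3·f = 791569.
Normal equations: [[6, 981]; [981, 396877]]·[m, c]ᵀ = [1950, 791569]ᵀ.
Determinant 6·396877 − 981² = 1418901.
m = (1950·396877 − 981·791569)/1418901 = -873013/472967; c = (6·791569 − 981·1950)/1418901 = 945488/472967.
At d = 6: f̂ = (-873013/472967)·(1) + (945488/472967)·(216) = 203352395/472967.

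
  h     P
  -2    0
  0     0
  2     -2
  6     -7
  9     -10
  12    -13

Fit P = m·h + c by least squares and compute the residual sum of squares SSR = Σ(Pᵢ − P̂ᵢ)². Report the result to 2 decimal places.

With design matrix A, AᵀA = [[269, 27]; [27, 6]] and AᵀP = [-292, -32]ᵀ.
Δ = 269·6 − 27² = 885.
m = ((-292)·6 − 27·(-32))/885 = -296/295; c = (269·(-32) − 27·(-292))/885 = -724/885.
Residuals: -1052/885, 724/885, 146/177, -143/885, -134/885, -25/177; SSR = 2506/885.

SSR = 2.83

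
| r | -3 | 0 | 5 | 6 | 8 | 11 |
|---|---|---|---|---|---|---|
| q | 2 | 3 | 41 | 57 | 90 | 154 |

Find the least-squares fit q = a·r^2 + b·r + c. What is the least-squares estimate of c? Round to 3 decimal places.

c = 2.628

The normal system AᵀA·[a, b, c]ᵀ = Aᵀq is [[20739, 2157, 255]; [2157, 255, 27]; [255, 27, 6]]·[a, b, c]ᵀ = [27489, 2955, 347]ᵀ.
Inverting the 3×3 Gram matrix, [a, b, c]ᵀ = [24521/25230, 77933/25230, 381/145]ᵀ.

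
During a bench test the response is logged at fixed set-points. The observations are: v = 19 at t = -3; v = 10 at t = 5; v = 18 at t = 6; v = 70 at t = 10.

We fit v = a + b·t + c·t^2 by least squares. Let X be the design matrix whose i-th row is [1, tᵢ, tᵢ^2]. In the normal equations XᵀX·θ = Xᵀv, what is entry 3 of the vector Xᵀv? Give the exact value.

8069

Entry 3 ↔ basis t^2, so (Xᵀv)_{3} = Σᵢ (t^2)·vᵢ = (9)·(19) + (25)·(10) + (36)·(18) + (100)·(70) = 8069.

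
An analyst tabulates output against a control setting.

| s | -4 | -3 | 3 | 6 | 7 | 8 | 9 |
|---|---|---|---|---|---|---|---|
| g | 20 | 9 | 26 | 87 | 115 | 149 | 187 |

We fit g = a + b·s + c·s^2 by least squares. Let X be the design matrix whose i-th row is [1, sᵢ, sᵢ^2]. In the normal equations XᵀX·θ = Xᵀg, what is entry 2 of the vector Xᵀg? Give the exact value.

4173

Entry 2 ↔ basis s, so (Xᵀg)_{2} = Σᵢ (s)·gᵢ = (-4)·(20) + (-3)·(9) + (3)·(26) + (6)·(87) + (7)·(115) + (8)·(149) + (9)·(187) = 4173.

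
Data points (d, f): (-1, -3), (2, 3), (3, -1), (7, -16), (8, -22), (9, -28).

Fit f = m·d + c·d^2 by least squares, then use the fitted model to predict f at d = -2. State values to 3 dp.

f̂ = -5.371

The normal system AᵀA·[m, c]ᵀ = Aᵀf is [[208, 1618]; [1618, 13156]]·[m, c]ᵀ = [-534, -4460]ᵀ.
Eliminating c: 13156·(row 1) − 1618·(row 2) gives 118524·m = 13156·(-534) − 1618·(-4460) = 190976, so m = 47744/29631.
Then c = ((-4460) − 1618·(47744/29631))/13156 = -15917/29631.
At d = -2: f̂ = (47744/29631)·(-2) + (-15917/29631)·(4) = -53052/9877.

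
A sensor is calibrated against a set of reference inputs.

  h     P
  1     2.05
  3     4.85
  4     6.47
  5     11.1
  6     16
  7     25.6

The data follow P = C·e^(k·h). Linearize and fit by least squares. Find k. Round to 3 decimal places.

k = 0.418

Linearized form: ln P = k·h + ln C. From the 6 transformed points,
Σh = 26.0000, Σ(h)² = 136.0000, Σln P = 12.5861, Σh·ln P = 64.2919.
Equations: 136.0000·k + 26.0000·ln C = 64.2919;  26.0000·k + 6·ln C = 12.5861.
Δ = 136.0000·6 − (26.0000)² = 140.0000; k = (64.2919·6 − 26.0000·12.5861)/140.0000 = 0.41794, ln C = (136.0000·12.5861 − 26.0000·64.2919)/140.0000 = 0.28660.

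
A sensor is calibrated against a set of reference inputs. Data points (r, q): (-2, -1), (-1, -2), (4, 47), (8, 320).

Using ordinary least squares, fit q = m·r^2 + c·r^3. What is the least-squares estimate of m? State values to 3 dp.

m = 0.824

Sums needed: Σr^2·r^2 = 4369, Σr^2·r^3 = 33759, Σr^3·r^3 = 266305.
Moment sums: Σr^2·q = 21226, Σr^3·q = 166858.
Normal equations: [[4369, 33759]; [33759, 266305]]·[m, c]ᵀ = [21226, 166858]ᵀ.
Δ = 4369·266305 − 33759² = 23816464.
m = (21226·266305 − 33759·166858)/23816464 = 4907677/5954116; c = (4369·166858 − 33759·21226)/23816464 = 3108517/5954116.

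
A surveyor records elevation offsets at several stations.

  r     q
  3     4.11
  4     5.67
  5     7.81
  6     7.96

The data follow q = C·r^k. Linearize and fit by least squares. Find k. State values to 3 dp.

Let Y = ln q. Fitting Y = k·ln r + ln C by least squares:
AᵀA = [[8.9295, 5.8861]; [5.8861, 4]], rhs = [10.9832, 7.2784]ᵀ  (here Σln r = 5.8861, Σ(ln r)² = 8.9295, Σln q = 7.2784, Σln r·ln q = 10.9832).
Slope k = (n·Σln r·ln q − Σln r·Σln q)/(n·Σ(ln r)² − (Σln r)²) = (4·10.9832 − 5.8861·7.2784)/1.0716 = 1.01825; ln C = (Σln q − k·Σln r)/n = 0.32122.

k = 1.018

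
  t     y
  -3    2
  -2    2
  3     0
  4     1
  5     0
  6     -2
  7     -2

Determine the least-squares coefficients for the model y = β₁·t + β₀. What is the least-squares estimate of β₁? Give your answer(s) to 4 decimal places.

β₁ = -0.3836

Entries of AᵀA: Σt·t = 148, Σt = 20, Σ1 = 7.
And Σt·y = -32, Σy = 1.
AᵀA·[β₁, β₀]ᵀ = Aᵀy becomes [[148, 20]; [20, 7]]·[β₁, β₀]ᵀ = [-32, 1]ᵀ.
Eliminating β₀: 7·(row 1) − 20·(row 2) gives 636·β₁ = 7·(-32) − 20·1 = -244, so β₁ = -61/159.
Then β₀ = (1 − 20·(-61/159))/7 = 197/159.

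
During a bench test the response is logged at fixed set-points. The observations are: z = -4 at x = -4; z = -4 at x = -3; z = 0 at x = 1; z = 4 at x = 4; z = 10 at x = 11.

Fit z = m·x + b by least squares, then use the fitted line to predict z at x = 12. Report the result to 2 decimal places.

Forming AᵀA = [[163, 9]; [9, 5]] and Aᵀz = [154, 6]ᵀ gives AᵀA·[m, b]ᵀ = Aᵀz.
det = 163·5 − 9² = 734.
m = (154·5 − 9·6)/734 = 358/367; b = (163·6 − 9·154)/734 = -204/367.
At x = 12: ẑ = (358/367)·(12) + (-204/367)·(1) = 4092/367.

ẑ = 11.15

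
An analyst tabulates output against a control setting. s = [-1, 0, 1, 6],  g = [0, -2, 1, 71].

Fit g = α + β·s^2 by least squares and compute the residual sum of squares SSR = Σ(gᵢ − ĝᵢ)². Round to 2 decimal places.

SSR = 0.65

With design matrix M, MᵀM = [[4, 38]; [38, 1298]] and Mᵀg = [70, 2557]ᵀ.
Eliminating β: 1298·(row 1) − 38·(row 2) gives 3748·α = 1298·70 − 38·2557 = -6306, so α = -3153/1874.
Then β = (2557 − 38·(-3153/1874))/1298 = 1892/937.
Residuals: -631/1874, -595/1874, 1243/1874, -17/1874; SSR = 613/937.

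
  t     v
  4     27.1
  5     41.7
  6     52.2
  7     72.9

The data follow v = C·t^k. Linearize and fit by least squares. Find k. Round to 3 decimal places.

k = 1.715

Let Y = ln v. Fitting Y = k·ln t + ln C by least squares:
Σln t = 6.7334, Σ(ln t)² = 11.5091, Σln v = 15.2742, Σln t·ln v = 26.0109.
Equations: 11.5091·k + 6.7334·ln C = 26.0109;  6.7334·k + 4·ln C = 15.2742.
Slope k = (n·Σln t·ln v − Σln t·Σln v)/(n·Σ(ln t)² − (Σln t)²) = (4·26.0109 − 6.7334·15.2742)/0.6976 = 1.71467; ln C = (Σln v − k·Σln t)/n = 0.93216.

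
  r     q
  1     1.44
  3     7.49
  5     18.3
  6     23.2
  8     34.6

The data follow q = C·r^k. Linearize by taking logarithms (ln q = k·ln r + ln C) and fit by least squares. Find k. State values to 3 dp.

Taking logs, ln q = k·ln r + ln C, so regress ln q on ln r.
XᵀX = [[11.3317, 6.5793]; [6.5793, 5]], rhs = [19.8934, 11.9731]ᵀ  (here Σln r = 6.5793, Σ(ln r)² = 11.3317, Σln q = 11.9731, Σln r·ln q = 19.8934).
Δ = 11.3317·5 − (6.5793)² = 13.3720; k = (19.8934·5 − 6.5793·11.9731)/13.3720 = 1.54747, ln C = (11.3317·11.9731 − 6.5793·19.8934)/13.3720 = 0.35838.

k = 1.547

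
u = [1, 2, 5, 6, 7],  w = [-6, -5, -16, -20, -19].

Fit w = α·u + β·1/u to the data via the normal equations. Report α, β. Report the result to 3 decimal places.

The normal equations are: 115·α + 5·β = -349;  5·α + (29507/22050)·β = -3727/210.
Determinant 115·(29507/22050) − 5² = 568411/4410.
α = ((-349)·(29507/22050) − 5·(-3727/210))/(568411/4410) = -8341268/2842055; β = (115·(-3727/210) − 5·(-349))/(568411/4410) = -1305255/568411.

α = -2.935, β = -2.296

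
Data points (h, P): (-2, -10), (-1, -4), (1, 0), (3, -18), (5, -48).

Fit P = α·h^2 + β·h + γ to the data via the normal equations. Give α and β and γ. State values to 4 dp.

With design matrix M, MᵀM = [[724, 144, 40]; [144, 40, 6]; [40, 6, 5]] and MᵀP = [-1406, -270, -80]ᵀ.
Inverting the 3×3 Gram matrix, [α, β, γ]ᵀ = [-5263/2522, 2025/2522, -339/1261]ᵀ.

α = -2.0868, β = 0.8029, γ = -0.2688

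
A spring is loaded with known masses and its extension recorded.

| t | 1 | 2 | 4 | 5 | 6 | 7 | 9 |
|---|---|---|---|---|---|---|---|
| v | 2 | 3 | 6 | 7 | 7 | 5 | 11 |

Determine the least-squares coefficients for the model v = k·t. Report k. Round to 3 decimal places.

k = 1.146

From the data, Σt·t = 212.
Moment sums: Σt·v = 243.
So MᵀM·[k]ᵀ = Mᵀv: [[212]]·[k]ᵀ = [243]ᵀ.
Hence k = 243 / 212 ≈ 1.14623.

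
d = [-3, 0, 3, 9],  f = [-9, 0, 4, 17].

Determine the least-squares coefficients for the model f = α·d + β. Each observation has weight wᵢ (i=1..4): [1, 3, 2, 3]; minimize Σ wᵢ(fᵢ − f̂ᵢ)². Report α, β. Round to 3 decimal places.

From the data, Σwᵢ·d·d = 270, Σwᵢ·d = 30, Σwᵢ·1 = 9.
Moment sums: Σwᵢ·d·f = 510, Σwᵢ·f = 50.
Eliminating β: 9·(row 1) − 30·(row 2) gives 1530·α = 9·510 − 30·50 = 3090, so α = 103/51.
Then β = (50 − 30·(103/51))/9 = -20/17.

α = 2.020, β = -1.176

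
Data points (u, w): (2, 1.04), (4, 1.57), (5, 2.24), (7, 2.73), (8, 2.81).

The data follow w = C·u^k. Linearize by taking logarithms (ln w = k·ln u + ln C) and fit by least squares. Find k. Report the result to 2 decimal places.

Linearized form: ln w = k·ln u + ln C. From the 5 transformed points,
AᵀA = [[13.1032, 7.7142]; [7.7142, 5]], rhs = [6.0532, 3.3343]ᵀ  (here Σln u = 7.7142, Σ(ln u)² = 13.1032, Σln w = 3.3343, Σln u·ln w = 6.0532).
Solving (det = 6.0066): k = 0.75663, ln C = -0.50051.

k = 0.76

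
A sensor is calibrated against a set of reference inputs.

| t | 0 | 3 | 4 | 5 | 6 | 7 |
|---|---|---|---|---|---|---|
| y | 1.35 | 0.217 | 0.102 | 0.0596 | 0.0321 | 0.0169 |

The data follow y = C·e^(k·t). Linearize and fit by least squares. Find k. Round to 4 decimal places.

With ln yᵢ as the transformed response and tᵢ as the regressor:
Σt = 25.0000, Σ(t)² = 135.0000, Σln y = -13.8500, Σt·ln y = -77.0117.
Equations: 135.0000·k + 25.0000·ln C = -77.0117;  25.0000·k + 6·ln C = -13.8500.
Solving (det = 185.0000): k = -0.62606, ln C = 0.30025.

k = -0.6261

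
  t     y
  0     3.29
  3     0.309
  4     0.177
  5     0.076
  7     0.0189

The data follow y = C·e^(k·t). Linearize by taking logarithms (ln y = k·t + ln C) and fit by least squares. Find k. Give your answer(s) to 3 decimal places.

k = -0.736

With ln yᵢ as the transformed response and tᵢ as the regressor:
Sums: Σt = 19.0000, Σ(t)² = 99.0000, Σln y = -8.2607, Σt·ln y = -51.1149.
Normal system: [[99.0000, 19.0000]; [19.0000, 5]]·[k, ln C]ᵀ = [-51.1149, -8.2607]ᵀ.
Δ = 99.0000·5 − (19.0000)² = 134.0000; k = (-51.1149·5 − 19.0000·-8.2607)/134.0000 = -0.73597, ln C = (99.0000·-8.2607 − 19.0000·-51.1149)/134.0000 = 1.14455.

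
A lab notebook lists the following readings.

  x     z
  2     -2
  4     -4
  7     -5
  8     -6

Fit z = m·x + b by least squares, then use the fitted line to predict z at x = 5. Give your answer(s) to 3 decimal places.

Compute the Gram sums: Σx·x = 133, Σx = 21, Σ1 = 4.
Moment sums: Σx·z = -103, Σz = -17.
Normal equations: [[133, 21]; [21, 4]]·[m, b]ᵀ = [-103, -17]ᵀ.
Determinant 133·4 − 21² = 91.
m = ((-103)·4 − 21·(-17))/91 = -55/91; b = (133·(-17) − 21·(-103))/91 = -14/13.
At x = 5: ẑ = (-55/91)·(5) + (-14/13)·(1) = -373/91.

ẑ = -4.099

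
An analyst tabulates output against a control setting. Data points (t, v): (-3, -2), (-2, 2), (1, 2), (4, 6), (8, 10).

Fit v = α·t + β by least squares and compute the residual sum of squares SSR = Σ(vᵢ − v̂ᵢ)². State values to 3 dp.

SSR = 5.951

With design matrix M, MᵀM = [[94, 8]; [8, 5]] and Mᵀv = [108, 18]ᵀ.
Δ = 94·5 − 8² = 406.
α = (108·5 − 8·18)/406 = 198/203; β = (94·18 − 8·108)/406 = 414/203.
Residuals: -226/203, 388/203, -206/203, 12/203, 32/203; SSR = 1208/203.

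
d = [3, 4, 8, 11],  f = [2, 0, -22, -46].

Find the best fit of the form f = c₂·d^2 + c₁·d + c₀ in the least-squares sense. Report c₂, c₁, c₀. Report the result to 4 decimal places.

c₂ = -0.4142, c₁ = -0.2759, c₀ = 7.0397

Setting ∂/∂c₂ … = 0 gives: 19074·c₂ + 1934·c₁ + 210·c₀ = -6956;  1934·c₂ + 210·c₁ + 26·c₀ = -676;  210·c₂ + 26·c₁ + 4·c₀ = -66.
Row-reducing yields c₂ = -647/1562, c₁ = -431/1562, c₀ = 5498/781.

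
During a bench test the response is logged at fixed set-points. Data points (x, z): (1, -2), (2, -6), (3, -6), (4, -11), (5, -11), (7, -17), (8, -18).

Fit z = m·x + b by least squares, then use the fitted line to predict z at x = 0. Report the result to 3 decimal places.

ẑ = -0.391

Compute the Gram sums: Σx·x = 168, Σx = 30, Σ1 = 7.
Moment sums: Σx·z = -394, Σz = -71.
So AᵀA·[m, b]ᵀ = Aᵀz: [[168, 30]; [30, 7]]·[m, b]ᵀ = [-394, -71]ᵀ.
Δ = 168·7 − 30² = 276.
m = ((-394)·7 − 30·(-71))/276 = -157/69; b = (168·(-71) − 30·(-394))/276 = -9/23.
At x = 0: ẑ = (-157/69)·(0) + (-9/23)·(1) = -9/23.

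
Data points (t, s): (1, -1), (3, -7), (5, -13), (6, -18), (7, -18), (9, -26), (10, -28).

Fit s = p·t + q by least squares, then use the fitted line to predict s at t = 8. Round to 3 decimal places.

ŝ = -22.366

Normal-equation sums: Σt·t = 301, Σt = 41, Σ1 = 7.
For Aᵀs: Σt·s = -835, Σs = -111.
det = 301·7 − 41² = 426.
p = ((-835)·7 − 41·(-111))/426 = -647/213; q = (301·(-111) − 41·(-835))/426 = 412/213.
At t = 8: ŝ = (-647/213)·(8) + (412/213)·(1) = -1588/71.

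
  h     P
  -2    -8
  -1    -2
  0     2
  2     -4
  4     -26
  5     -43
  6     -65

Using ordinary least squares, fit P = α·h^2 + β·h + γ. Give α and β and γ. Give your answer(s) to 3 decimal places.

The normal system MᵀM·[α, β, γ]ᵀ = MᵀP is [[2210, 404, 86]; [404, 86, 14]; [86, 14, 7]]·[α, β, γ]ᵀ = [-3881, -699, -146]ᵀ.
Solving the 3×3 system (Gaussian elimination) gives α = -3215/1578, β = 51817/45762, γ = 14560/7627.

α = -2.037, β = 1.132, γ = 1.909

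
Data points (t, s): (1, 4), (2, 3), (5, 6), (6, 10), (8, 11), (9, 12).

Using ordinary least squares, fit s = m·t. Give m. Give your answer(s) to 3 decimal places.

With design matrix M, MᵀM = [[211]] and Mᵀs = [296]ᵀ.
m = 296/211 = 1.40284.

m = 1.403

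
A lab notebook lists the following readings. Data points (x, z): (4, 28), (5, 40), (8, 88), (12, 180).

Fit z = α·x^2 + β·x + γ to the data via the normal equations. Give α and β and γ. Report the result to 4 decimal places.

Setting ∂/∂α … = 0 gives: 25713·α + 2429·β + 249·γ = 33000;  2429·α + 249·β + 29·γ = 3176;  249·α + 29·β + 4·γ = 336.
Solving the 3×3 system (Gaussian elimination) gives α = 1, β = 3, γ = 0.

α = 1.0000, β = 3.0000, γ = 0.0000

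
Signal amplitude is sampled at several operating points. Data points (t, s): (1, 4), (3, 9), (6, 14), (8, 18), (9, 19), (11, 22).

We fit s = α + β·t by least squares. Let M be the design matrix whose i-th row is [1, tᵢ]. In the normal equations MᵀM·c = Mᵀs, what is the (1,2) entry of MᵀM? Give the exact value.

38

Row 1 ↔ basis 1, column 2 ↔ basis t, so (MᵀM)_{1,2} = Σᵢ t = (1)·(1) + (1)·(3) + (1)·(6) + (1)·(8) + (1)·(9) + (1)·(11) = 38.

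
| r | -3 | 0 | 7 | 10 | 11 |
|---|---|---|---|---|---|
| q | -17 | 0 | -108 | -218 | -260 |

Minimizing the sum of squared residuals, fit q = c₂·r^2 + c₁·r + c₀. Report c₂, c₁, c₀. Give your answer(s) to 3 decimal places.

Entries of MᵀM: Σr^2·r^2 = 27123, Σr^2·r = 2647, Σr^2 = 279, Σr·r = 279, Σr = 25, Σ1 = 5.
Moment sums: Σr^2·q = -58705, Σr·q = -5745, Σq = -603.
MᵀM·[c₂, c₁, c₀]ᵀ = Mᵀq becomes [[27123, 2647, 279]; [2647, 279, 25]; [279, 25, 5]]·[c₂, c₁, c₀]ᵀ = [-58705, -5745, -603]ᵀ.
Row-reducing yields c₂ = -551138/264919, c₁ = -215611/264919, c₀ = -117676/264919.

c₂ = -2.080, c₁ = -0.814, c₀ = -0.444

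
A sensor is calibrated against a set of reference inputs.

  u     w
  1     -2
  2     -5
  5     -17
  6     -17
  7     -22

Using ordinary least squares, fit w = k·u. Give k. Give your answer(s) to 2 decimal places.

The normal system MᵀM·[k]ᵀ = Mᵀw is [[115]]·[k]ᵀ = [-353]ᵀ.
Hence k = -353 / 115 ≈ -3.06957.

k = -3.07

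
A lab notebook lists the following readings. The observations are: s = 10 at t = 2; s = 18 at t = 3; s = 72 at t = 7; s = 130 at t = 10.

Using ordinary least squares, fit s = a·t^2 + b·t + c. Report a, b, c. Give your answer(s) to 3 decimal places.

Normal-equation sums: Σt^2·t^2 = 12498, Σt^2·t = 1378, Σt^2 = 162, Σt·t = 162, Σt = 22, Σ1 = 4.
And Σt^2·s = 16730, Σt·s = 1878, Σs = 230.
So AᵀA·[a, b, c]ᵀ = Aᵀs: [[12498, 1378, 162]; [1378, 162, 22]; [162, 22, 4]]·[a, b, c]ᵀ = [16730, 1878, 230]ᵀ.
Row-reducing yields a = 1371/1562, b = 7069/1562, c = -2295/781.

a = 0.878, b = 4.526, c = -2.939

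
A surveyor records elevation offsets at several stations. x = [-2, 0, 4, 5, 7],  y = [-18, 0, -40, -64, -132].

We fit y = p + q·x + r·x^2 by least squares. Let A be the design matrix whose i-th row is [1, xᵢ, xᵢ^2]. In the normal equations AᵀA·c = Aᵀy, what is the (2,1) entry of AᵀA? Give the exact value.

Row 2 ↔ basis x, column 1 ↔ basis 1, so (AᵀA)_{2,1} = Σᵢ x = (-2)·(1) + (0)·(1) + (4)·(1) + (5)·(1) + (7)·(1) = 14.

14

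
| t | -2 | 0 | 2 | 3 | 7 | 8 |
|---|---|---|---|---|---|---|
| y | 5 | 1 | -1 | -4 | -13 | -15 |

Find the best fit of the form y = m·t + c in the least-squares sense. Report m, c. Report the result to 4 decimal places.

From the data, Σt·t = 130, Σt = 18, Σ1 = 6.
And Σt·y = -235, Σy = -27.
Eliminating c: 6·(row 1) − 18·(row 2) gives 456·m = 6·(-235) − 18·(-27) = -924, so m = -77/38.
Then c = ((-27) − 18·(-77/38))/6 = 30/19.

m = -2.0263, c = 1.5789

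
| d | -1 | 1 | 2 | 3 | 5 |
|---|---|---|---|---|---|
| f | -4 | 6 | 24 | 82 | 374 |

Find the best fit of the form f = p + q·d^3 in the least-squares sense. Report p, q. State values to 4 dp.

The normal equations are: 5·p + 160·q = 482;  160·p + 16420·q = 49166.
det = 5·16420 − 160² = 56500.
p = (482·16420 − 160·49166)/56500 = 2394/2825; q = (5·49166 − 160·482)/56500 = 16871/5650.

p = 0.8474, q = 2.9860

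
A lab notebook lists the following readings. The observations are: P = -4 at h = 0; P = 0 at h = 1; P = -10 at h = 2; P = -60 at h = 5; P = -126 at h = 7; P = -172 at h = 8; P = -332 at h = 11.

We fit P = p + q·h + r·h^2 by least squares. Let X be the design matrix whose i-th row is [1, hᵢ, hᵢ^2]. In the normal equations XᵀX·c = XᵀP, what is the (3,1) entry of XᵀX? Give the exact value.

264

Row 3 ↔ basis h^2, column 1 ↔ basis 1, so (XᵀX)_{3,1} = Σᵢ h^2 = (0)·(1) + (1)·(1) + (4)·(1) + (25)·(1) + (49)·(1) + (64)·(1) + (121)·(1) = 264.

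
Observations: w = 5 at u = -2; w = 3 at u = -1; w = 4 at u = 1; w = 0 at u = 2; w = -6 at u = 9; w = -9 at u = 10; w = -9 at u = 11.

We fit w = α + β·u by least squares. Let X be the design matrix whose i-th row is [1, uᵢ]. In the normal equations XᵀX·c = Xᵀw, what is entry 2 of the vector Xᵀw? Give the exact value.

Entry 2 ↔ basis u, so (Xᵀw)_{2} = Σᵢ (u)·wᵢ = (-2)·(5) + (-1)·(3) + (1)·(4) + (2)·(0) + (9)·(-6) + (10)·(-9) + (11)·(-9) = -252.

-252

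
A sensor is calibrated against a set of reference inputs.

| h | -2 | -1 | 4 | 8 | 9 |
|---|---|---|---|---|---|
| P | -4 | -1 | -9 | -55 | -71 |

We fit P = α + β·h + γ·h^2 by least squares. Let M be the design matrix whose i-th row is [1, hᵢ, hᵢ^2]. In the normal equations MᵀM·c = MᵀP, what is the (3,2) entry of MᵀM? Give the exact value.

Row 3 ↔ basis h^2, column 2 ↔ basis h, so (MᵀM)_{3,2} = Σᵢ (h^2)·(h) = (4)·(-2) + (1)·(-1) + (16)·(4) + (64)·(8) + (81)·(9) = 1296.

1296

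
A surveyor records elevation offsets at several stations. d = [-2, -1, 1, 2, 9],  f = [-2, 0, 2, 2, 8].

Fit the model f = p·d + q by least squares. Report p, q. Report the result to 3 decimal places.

p = 0.856, q = 0.460

Entries of XᵀX: Σd·d = 91, Σd = 9, Σ1 = 5.
Right-hand side: Σd·f = 82, Σf = 10.
So XᵀX·[p, q]ᵀ = Xᵀf: [[91, 9]; [9, 5]]·[p, q]ᵀ = [82, 10]ᵀ.
Determinant 91·5 − 9² = 374.
p = (82·5 − 9·10)/374 = 160/187; q = (91·10 − 9·82)/374 = 86/187.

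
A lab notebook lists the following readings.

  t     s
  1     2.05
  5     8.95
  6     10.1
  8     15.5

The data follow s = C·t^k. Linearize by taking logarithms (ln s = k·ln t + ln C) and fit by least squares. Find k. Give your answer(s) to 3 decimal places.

k = 0.941

Linearized form: ln s = k·ln t + ln C. From the 4 transformed points,
XᵀX = [[10.1248, 5.4806]; [5.4806, 4]], rhs = [13.3703, 7.9629]ᵀ  (here Σln t = 5.4806, Σ(ln t)² = 10.1248, Σln s = 7.9629, Σln t·ln s = 13.3703).
Slope k = (n·Σln t·ln s − Σln t·Σln s)/(n·Σ(ln t)² − (Σln t)²) = (4·13.3703 − 5.4806·7.9629)/10.4617 = 0.94052; ln C = (Σln s − k·Σln t)/n = 0.70206.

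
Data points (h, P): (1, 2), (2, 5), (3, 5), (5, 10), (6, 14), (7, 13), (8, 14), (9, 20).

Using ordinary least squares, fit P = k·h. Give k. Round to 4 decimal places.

k = 2.0223

With design matrix X, XᵀX = [[269]] and XᵀP = [544]ᵀ.
k = 544/269 = 2.0223.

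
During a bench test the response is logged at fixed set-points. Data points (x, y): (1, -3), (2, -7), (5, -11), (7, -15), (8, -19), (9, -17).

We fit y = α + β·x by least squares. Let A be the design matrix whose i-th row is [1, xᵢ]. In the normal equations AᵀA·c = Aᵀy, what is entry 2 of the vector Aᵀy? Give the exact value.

-482

Entry 2 ↔ basis x, so (Aᵀy)_{2} = Σᵢ (x)·yᵢ = (1)·(-3) + (2)·(-7) + (5)·(-11) + (7)·(-15) + (8)·(-19) + (9)·(-17) = -482.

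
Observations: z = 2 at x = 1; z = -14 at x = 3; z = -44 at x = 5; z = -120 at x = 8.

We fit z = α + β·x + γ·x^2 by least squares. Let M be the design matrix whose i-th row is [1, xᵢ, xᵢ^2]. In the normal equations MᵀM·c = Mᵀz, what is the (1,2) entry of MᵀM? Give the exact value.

Row 1 ↔ basis 1, column 2 ↔ basis x, so (MᵀM)_{1,2} = Σᵢ x = (1)·(1) + (1)·(3) + (1)·(5) + (1)·(8) = 17.

17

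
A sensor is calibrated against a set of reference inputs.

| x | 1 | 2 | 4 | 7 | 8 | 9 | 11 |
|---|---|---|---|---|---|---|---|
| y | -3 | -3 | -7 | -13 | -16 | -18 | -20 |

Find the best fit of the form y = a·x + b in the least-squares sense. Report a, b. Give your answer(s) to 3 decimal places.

Normal-equation sums: Σx·x = 336, Σx = 42, Σ1 = 7.
For Mᵀy: Σx·y = -638, Σy = -80.
Normal equations: [[336, 42]; [42, 7]]·[a, b]ᵀ = [-638, -80]ᵀ.
Determinant 336·7 − 42² = 588.
a = ((-638)·7 − 42·(-80))/588 = -79/42; b = (336·(-80) − 42·(-638))/588 = -1/7.

a = -1.881, b = -0.143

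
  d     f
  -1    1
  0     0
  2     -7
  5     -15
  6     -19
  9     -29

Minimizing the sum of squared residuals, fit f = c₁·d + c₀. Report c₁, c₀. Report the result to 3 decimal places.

The normal system AᵀA·[c₁, c₀]ᵀ = Aᵀf is [[147, 21]; [21, 6]]·[c₁, c₀]ᵀ = [-465, -69]ᵀ.
Δ = 147·6 − 21² = 441.
c₁ = ((-465)·6 − 21·(-69))/441 = -149/49; c₀ = (147·(-69) − 21·(-465))/441 = -6/7.

c₁ = -3.041, c₀ = -0.857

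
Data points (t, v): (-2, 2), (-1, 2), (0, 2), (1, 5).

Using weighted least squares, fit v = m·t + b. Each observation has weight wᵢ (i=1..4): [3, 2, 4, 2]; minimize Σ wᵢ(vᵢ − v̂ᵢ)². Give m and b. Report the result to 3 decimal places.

The normal equations are: 16·m + (-6)·b = -6;  (-6)·m + 11·b = 28.
Eliminating b: 11·(row 1) − (-6)·(row 2) gives 140·m = 11·(-6) − (-6)·28 = 102, so m = 51/70.
Then b = (28 − (-6)·(51/70))/11 = 103/35.

m = 0.729, b = 2.943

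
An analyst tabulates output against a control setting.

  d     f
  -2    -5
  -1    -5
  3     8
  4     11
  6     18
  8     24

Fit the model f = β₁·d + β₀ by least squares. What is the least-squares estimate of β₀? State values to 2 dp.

β₀ = -0.58

Entries of MᵀM: Σd·d = 130, Σd = 18, Σ1 = 6.
Right-hand side: Σd·f = 383, Σf = 51.
det = 130·6 − 18² = 456.
β₁ = (383·6 − 18·51)/456 = 115/38; β₀ = (130·51 − 18·383)/456 = -11/19.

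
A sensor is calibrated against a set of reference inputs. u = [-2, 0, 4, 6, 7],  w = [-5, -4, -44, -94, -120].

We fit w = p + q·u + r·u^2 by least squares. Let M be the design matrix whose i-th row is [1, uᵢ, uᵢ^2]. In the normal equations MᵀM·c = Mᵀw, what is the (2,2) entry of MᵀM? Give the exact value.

105

Row 2 ↔ basis u, column 2 ↔ basis u, so (MᵀM)_{2,2} = Σᵢ (u)·(u) = (-2)·(-2) + (0)·(0) + (4)·(4) + (6)·(6) + (7)·(7) = 105.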